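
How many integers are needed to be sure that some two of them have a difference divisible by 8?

Two integers differ by a multiple of 8 exactly when they share a remainder mod 8.
There are 8 residue classes mod 8, so 8 integers can all lie in distinct classes.
One more integer must repeat a residue, giving a difference divisible by 8. So n = 8 + 1 = 9.

9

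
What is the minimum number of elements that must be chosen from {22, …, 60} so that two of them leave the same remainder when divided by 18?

19

Use the pigeonhole principle on residue classes: group the integers by remainder mod 18; there are 18 residue classes, each nonempty in this range.
Choosing one from each class (18 integers) avoids any shared remainder.
One more choice must repeat a class, so two differ by a multiple of 18. Hence 18 + 1 = 19.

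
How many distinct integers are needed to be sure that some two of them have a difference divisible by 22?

Two integers differ by a multiple of 22 exactly when they share a remainder mod 22.
There are 22 residue classes mod 22, so 22 integers can all lie in distinct classes.
One more integer must repeat a residue, giving a difference divisible by 22. So n = 22 + 1 = 23.

23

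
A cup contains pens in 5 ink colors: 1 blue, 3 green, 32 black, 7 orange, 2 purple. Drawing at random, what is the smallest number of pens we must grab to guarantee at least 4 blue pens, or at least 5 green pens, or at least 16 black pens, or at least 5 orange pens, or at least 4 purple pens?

The worst case stops just short of every target: all 1 blue, all 3 green, 15 black, 4 orange, all 2 purple — 1 + 3 + 15 + 4 + 2 = 25 pens.
One more pen must push some ink color to its target, so 25 + 1 = 26.

26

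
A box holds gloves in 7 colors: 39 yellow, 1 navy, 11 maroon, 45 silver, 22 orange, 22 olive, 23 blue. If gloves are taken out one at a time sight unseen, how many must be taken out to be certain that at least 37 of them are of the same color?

152

In the worst case we take at most 36 of each color, but all 1 navy, all 11 maroon, all 22 orange, all 22 olive, and all 23 blue (fewer than 36), giving 36 + 1 + 11 + 36 + 22 + 22 + 23 = 151.
One more glove then forces some color to 37, so 151 + 1 = 152.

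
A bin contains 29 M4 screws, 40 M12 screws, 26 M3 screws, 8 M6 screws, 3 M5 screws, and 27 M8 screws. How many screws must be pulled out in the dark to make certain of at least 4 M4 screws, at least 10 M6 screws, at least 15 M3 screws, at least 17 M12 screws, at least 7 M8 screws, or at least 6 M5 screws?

The worst case stops just short of every target: 3 M4, 16 M12, 14 M3, all 8 M6, all 3 M5, 6 M8 — 3 + 16 + 14 + 8 + 3 + 6 = 50 screws.
One more screw must push some size to its target, so 50 + 1 = 51.

51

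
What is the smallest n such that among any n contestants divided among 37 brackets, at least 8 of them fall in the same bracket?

260

There are 37 brackets acting as pigeonholes.
With 37 × 7 = 259 contestants we could place exactly 7 in each, with no class reaching 8.
One more forces some class to hold 8, so 259 + 1 = 260.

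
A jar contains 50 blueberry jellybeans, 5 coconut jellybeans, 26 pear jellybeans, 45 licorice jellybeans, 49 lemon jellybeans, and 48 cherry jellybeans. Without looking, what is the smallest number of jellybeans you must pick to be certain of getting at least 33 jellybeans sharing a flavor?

160

Treat the 6 flavors as pigeonholes.
In the worst case we take at most 32 of each flavor, but all 5 coconut and all 26 pear (fewer than 32), giving 32 + 5 + 26 + 32 + 32 + 32 = 159.
One more jellybean then forces some flavor to 33, so 159 + 1 = 160.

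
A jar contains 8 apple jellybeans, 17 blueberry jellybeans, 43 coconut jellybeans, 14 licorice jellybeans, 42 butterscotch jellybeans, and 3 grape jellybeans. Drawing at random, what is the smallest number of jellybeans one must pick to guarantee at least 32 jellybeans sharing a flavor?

105

Treat the 6 flavors as pigeonholes.
In the worst case we take at most 31 of each flavor, but all 8 apple, all 17 blueberry, all 14 licorice, and all 3 grape (fewer than 31), giving 8 + 17 + 31 + 14 + 31 + 3 = 104.
One more jellybean then forces some flavor to 32, so 104 + 1 = 105.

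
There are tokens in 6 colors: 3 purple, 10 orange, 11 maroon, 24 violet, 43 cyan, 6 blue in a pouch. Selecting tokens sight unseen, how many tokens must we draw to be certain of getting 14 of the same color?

In the worst case we take at most 13 of each color, but all 3 purple, all 10 orange, all 11 maroon, and all 6 blue (fewer than 13), giving 3 + 10 + 11 + 13 + 13 + 6 = 56.
One more token then forces some color to 14, so 56 + 1 = 57.

57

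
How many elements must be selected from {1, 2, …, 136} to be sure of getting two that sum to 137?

69

Partition {1, …, 136} into 68 pairs: {1,136}, {2,135}, …, {68,69}.
Choosing 68 integers — say the integers 1 through 68 — takes one from each pair and avoids the property.
Choosing 69 forces two into the same pair by pigeonhole, and those sum to 137. So 69.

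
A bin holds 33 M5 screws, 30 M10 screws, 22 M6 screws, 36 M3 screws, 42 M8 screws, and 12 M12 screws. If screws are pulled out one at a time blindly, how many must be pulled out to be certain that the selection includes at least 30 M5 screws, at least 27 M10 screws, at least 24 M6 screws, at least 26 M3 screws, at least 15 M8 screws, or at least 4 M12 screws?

120

The worst case stops just short of every target: 29 M5, 26 M10, all 22 M6, 25 M3, 14 M8, 3 M12 — 29 + 26 + 22 + 25 + 14 + 3 = 119 screws.
One more screw must push some size to its target, so 119 + 1 = 120.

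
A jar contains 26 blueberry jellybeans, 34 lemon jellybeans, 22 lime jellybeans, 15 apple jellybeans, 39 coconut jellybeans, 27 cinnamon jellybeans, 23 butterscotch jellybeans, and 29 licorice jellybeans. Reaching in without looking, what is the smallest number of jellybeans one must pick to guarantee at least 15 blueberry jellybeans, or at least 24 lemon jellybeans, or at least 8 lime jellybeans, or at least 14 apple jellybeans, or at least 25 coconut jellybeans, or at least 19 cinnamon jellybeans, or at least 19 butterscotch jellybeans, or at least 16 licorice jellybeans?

The worst case stops just short of every target: 14 blueberry, 23 lemon, 7 lime, 13 apple, 24 coconut, 18 cinnamon, 18 butterscotch, 15 licorice — 14 + 23 + 7 + 13 + 24 + 18 + 18 + 15 = 132 jellybeans.
One more jellybean must push some flavor to its target, so 132 + 1 = 133.

133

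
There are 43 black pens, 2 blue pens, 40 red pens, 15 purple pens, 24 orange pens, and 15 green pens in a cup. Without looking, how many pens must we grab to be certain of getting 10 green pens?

The worst case draws every non-green pen first: 43 + 2 + 40 + 15 + 24 = 124.
The next 10 draws are then forced to be green, giving 124 + 10 = 134.

134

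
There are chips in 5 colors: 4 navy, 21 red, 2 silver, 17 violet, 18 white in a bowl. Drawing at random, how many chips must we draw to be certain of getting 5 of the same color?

19

In the worst case we take at most 4 of each color, but all 2 silver (fewer than 4), giving 4 + 4 + 2 + 4 + 4 = 18.
One more chip then forces some color to 5, so 18 + 1 = 19.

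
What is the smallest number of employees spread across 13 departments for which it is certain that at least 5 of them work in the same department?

53

There are 13 departments acting as pigeonholes.
With 13 × 4 = 52 employees we could place exactly 4 in each, with no class reaching 5.
One more forces some class to hold 5, so 52 + 1 = 53.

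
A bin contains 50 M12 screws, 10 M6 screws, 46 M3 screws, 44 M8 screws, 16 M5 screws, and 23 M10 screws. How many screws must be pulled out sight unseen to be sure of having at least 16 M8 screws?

161

To avoid M8 screws as long as possible, exhaust the other 5 sizes first.
The worst case draws every non-M8 screw first: 50 + 10 + 46 + 16 + 23 = 145.
The next 16 draws are then forced to be M8, giving 145 + 16 = 161.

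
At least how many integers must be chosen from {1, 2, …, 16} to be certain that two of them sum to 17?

9

Partition {1, …, 16} into 8 pairs: {1,16}, {2,15}, …, {8,9}.
Choosing 8 integers — say the integers 1 through 8 — takes one from each pair and avoids the property.
Choosing 9 forces two into the same pair by pigeonhole, and those sum to 17. So 9.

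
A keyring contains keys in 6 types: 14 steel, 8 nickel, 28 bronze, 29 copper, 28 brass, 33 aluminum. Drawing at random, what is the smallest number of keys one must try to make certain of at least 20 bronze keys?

132

To avoid bronze keys as long as possible, exhaust the other 5 types first.
The worst case draws every non-bronze key first: 14 + 8 + 29 + 28 + 33 = 112.
The next 20 draws are then forced to be bronze, giving 112 + 20 = 132.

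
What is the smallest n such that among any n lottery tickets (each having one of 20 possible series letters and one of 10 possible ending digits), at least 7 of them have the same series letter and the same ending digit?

There are 20 × 10 = 200 (series letter, ending digit) combinations acting as pigeonholes.
With 200 × 6 = 1200 lottery tickets we could place exactly 6 in each, with no (series letter, ending digit) pair reaching 7.
One more forces some (series letter, ending digit) pair to hold 7, so 1200 + 1 = 1201.

1201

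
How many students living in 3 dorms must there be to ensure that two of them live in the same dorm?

There are 3 dorms acting as pigeonholes.
With 3 students we could place one in each, avoiding any repeat.
One more forces some class to hold 2, so 3 + 1 = 4.

4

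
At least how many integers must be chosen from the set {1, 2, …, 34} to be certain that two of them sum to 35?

18

Partition {1, …, 34} into 17 pairs: {1,34}, {2,33}, …, {17,18}.
Choosing 17 integers — say the integers 1 through 17 — takes one from each pair and avoids the property.
Choosing 18 forces two into the same pair by pigeonhole, and those sum to 35. So 18.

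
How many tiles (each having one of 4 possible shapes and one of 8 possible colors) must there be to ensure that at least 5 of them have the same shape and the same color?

There are 4 × 8 = 32 (shape, color) combinations acting as pigeonholes.
With 32 × 4 = 128 tiles we could place exactly 4 in each, with no (shape, color) pair reaching 5.
One more forces some (shape, color) pair to hold 5, so 128 + 1 = 129.

129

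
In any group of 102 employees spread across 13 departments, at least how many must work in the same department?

8

If each of the 13 departments held at most 7, the total would be at most 13 × 7 = 91 < 102, a contradiction.
So at least one holds ⌈102/13⌉ = 8.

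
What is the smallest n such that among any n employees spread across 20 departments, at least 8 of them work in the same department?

141

There are 20 departments acting as pigeonholes.
With 20 × 7 = 140 employees we could place exactly 7 in each, with no class reaching 8.
One more forces some class to hold 8, so 140 + 1 = 141.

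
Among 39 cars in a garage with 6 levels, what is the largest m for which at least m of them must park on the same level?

The 39 cars fall into 6 levels.
If each of the 6 levels held at most 6, the total would be at most 6 × 6 = 36 < 39, a contradiction.
So at least one holds ⌈39/6⌉ = 7.

7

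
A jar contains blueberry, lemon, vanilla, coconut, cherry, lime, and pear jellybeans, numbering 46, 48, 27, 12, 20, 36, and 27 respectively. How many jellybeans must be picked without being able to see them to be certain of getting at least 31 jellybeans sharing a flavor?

Treat the 7 flavors as pigeonholes.
In the worst case we take at most 30 of each flavor, but all 27 vanilla, all 12 coconut, all 20 cherry, and all 27 pear (fewer than 30), giving 30 + 30 + 27 + 12 + 20 + 30 + 27 = 176.
One more jellybean then forces some flavor to 31, so 176 + 1 = 177.

177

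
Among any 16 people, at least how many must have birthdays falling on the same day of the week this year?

3

If each of the 7 days of the week held at most 2, the total would be at most 7 × 2 = 14 < 16, a contradiction.
So at least one holds ⌈16/7⌉ = 3.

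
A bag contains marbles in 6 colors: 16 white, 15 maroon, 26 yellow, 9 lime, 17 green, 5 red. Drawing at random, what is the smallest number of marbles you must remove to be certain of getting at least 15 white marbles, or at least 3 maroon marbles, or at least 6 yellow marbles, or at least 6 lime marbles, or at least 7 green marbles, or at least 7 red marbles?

Each of the 6 colors has its own threshold; avoid all of them simultaneously.
The worst case stops just short of every target: 14 white, 2 maroon, 5 yellow, 5 lime, 6 green, all 5 red — 14 + 2 + 5 + 5 + 6 + 5 = 37 marbles.
One more marble must push some color to its target, so 37 + 1 = 38.

38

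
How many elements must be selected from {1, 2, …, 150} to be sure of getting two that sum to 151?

Partition {1, …, 150} into 75 pairs: {1,150}, {2,149}, …, {75,76}.
Choosing 75 integers — say the integers 1 through 75 — takes one from each pair and avoids the property.
Choosing 76 forces two into the same pair by pigeonhole, and those sum to 151. So 76.

76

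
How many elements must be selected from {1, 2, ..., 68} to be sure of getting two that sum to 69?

35

Partition {1, …, 68} into 34 pairs: {1,68}, {2,67}, …, {34,35}.
Choosing 34 integers — say the integers 1 through 34 — takes one from each pair and avoids the property.
Choosing 35 forces two into the same pair by pigeonhole, and those sum to 69. So 35.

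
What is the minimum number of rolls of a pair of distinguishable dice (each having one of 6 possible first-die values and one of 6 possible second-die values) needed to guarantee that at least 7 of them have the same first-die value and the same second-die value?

217

There are 6 × 6 = 36 (first-die value, second-die value) combinations acting as pigeonholes.
With 36 × 6 = 216 rolls of a pair of distinguishable dice we could place exactly 6 in each, with no (first-die value, second-die value) pair reaching 7.
One more forces some (first-die value, second-die value) pair to hold 7, so 216 + 1 = 217.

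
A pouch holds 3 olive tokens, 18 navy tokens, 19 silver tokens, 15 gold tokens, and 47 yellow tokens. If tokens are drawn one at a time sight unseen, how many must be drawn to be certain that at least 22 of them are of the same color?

77

Treat the 5 colors as pigeonholes.
In the worst case we take at most 21 of each color, but all 3 olive, all 18 navy, all 19 silver, and all 15 gold (fewer than 21), giving 3 + 18 + 19 + 15 + 21 = 76.
One more token then forces some color to 22, so 76 + 1 = 77.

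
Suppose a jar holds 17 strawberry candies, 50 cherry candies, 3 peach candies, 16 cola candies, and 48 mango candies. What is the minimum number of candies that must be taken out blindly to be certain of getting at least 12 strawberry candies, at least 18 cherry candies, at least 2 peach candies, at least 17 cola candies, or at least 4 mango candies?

The worst case stops just short of every target: 11 strawberry, 17 cherry, 1 peach, 16 cola, 3 mango — 11 + 17 + 1 + 16 + 3 = 48 candies.
One more candy must push some flavor to its target, so 48 + 1 = 49.

49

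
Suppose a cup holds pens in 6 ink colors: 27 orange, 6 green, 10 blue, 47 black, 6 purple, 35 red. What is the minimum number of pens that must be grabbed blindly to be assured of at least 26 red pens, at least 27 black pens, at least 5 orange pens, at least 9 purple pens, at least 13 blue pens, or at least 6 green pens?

77

The worst case stops just short of every target: 4 orange, 5 green, all 10 blue, 26 black, all 6 purple, 25 red — 4 + 5 + 10 + 26 + 6 + 25 = 76 pens.
One more pen must push some ink color to its target, so 76 + 1 = 77.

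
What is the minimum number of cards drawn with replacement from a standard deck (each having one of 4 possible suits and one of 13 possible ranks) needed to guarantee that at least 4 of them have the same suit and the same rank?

There are 4 × 13 = 52 (suit, rank) combinations acting as pigeonholes.
With 52 × 3 = 156 cards drawn with replacement from a standard deck we could place exactly 3 in each, with no (suit, rank) pair reaching 4.
One more forces some (suit, rank) pair to hold 4, so 156 + 1 = 157.

157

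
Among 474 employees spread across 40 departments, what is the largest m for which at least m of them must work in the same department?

12

If each of the 40 departments held at most 11, the total would be at most 40 × 11 = 440 < 474, a contradiction.
So at least one holds ⌈474/40⌉ = 12.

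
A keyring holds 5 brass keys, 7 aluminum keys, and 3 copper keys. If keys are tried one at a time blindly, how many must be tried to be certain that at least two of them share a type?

4

The worst case takes 1 key of each type without reaching 2 of any: 3 × 1 = 3.
The next key must bring some type to 2, so 3 + 1 = 4.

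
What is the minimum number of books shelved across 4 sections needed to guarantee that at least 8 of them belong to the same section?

29

There are 4 sections acting as pigeonholes.
With 4 × 7 = 28 books we could place exactly 7 in each, with no class reaching 8.
One more forces some class to hold 8, so 28 + 1 = 29.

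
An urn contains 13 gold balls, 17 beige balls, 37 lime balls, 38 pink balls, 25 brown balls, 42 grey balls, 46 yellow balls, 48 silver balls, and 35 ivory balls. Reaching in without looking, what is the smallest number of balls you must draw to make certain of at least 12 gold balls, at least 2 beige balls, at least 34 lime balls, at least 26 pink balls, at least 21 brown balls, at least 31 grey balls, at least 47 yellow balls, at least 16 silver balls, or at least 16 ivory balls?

197

Each of the 9 colors has its own threshold; avoid all of them simultaneously.
The worst case stops just short of every target: 11 gold, 1 beige, 33 lime, 25 pink, 20 brown, 30 grey, 46 yellow, 15 silver, 15 ivory — 11 + 1 + 33 + 25 + 20 + 30 + 46 + 15 + 15 = 196 balls.
One more ball must push some color to its target, so 196 + 1 = 197.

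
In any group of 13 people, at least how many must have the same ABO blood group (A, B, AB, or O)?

4

There are 4 ABO blood groups, which serve as the pigeonholes.
If each of the 4 ABO blood groups held at most 3, the total would be at most 4 × 3 = 12 < 13, a contradiction.
So at least one holds ⌈13/4⌉ = 4.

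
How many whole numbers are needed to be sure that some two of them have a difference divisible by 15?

16

Two integers differ by a multiple of 15 exactly when they share a remainder mod 15.
There are 15 residue classes mod 15, so 15 integers can all lie in distinct classes.
One more integer must repeat a residue, giving a difference divisible by 15. So n = 15 + 1 = 16.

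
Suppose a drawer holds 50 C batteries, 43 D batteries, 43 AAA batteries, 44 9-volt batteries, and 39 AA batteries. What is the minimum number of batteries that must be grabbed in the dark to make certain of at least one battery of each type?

181

The hardest type to obtain is AA: we could draw every other battery first — 219 − 39 = 180 batteries — without a single AA one.
The next draw must be AA, so 180 + 1 = 181.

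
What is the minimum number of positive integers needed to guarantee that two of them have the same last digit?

11

There are 10 possible last digits acting as pigeonholes.
With 10 positive integers we could place one in each, avoiding any repeat.
One more forces some class to hold 2, so 10 + 1 = 11.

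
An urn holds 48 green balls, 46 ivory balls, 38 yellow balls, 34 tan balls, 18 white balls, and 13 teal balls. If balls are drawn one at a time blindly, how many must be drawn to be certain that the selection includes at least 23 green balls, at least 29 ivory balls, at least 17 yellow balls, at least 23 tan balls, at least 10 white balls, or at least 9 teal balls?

106

The worst case stops just short of every target: 22 green, 28 ivory, 16 yellow, 22 tan, 9 white, 8 teal — 22 + 28 + 16 + 22 + 9 + 8 = 105 balls.
One more ball must push some color to its target, so 105 + 1 = 106.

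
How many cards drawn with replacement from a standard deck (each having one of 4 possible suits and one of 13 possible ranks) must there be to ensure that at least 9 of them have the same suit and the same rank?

417

There are 4 × 13 = 52 (suit, rank) combinations acting as pigeonholes.
With 52 × 8 = 416 cards drawn with replacement from a standard deck we could place exactly 8 in each, with no (suit, rank) pair reaching 9.
One more forces some (suit, rank) pair to hold 9, so 416 + 1 = 417.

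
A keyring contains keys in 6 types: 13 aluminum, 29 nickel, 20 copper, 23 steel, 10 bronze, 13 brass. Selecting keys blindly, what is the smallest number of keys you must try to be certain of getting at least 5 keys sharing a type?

25

The worst case takes 4 keys of each type without reaching 5 of any: 6 × 4 = 24.
The next key must bring some type to 5, so 24 + 1 = 25.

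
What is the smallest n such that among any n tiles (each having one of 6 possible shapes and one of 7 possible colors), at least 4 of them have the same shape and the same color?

127

There are 6 × 7 = 42 (shape, color) combinations acting as pigeonholes.
With 42 × 3 = 126 tiles we could place exactly 3 in each, with no (shape, color) pair reaching 4.
One more forces some (shape, color) pair to hold 4, so 126 + 1 = 127.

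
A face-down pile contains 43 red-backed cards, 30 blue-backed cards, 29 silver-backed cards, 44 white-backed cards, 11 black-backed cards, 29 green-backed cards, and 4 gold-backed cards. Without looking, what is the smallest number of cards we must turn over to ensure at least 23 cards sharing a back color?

126

In the worst case we take at most 22 of each back color, but all 11 black-backed and all 4 gold-backed (fewer than 22), giving 22 + 22 + 22 + 22 + 11 + 22 + 4 = 125.
One more card then forces some back color to 23, so 125 + 1 = 126.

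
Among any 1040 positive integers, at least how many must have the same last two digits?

11

There are 100 possible two-digit endings, which serve as the pigeonholes.
If each of the 100 possible two-digit endings held at most 10, the total would be at most 100 × 10 = 1000 < 1040, a contradiction.
So at least one holds ⌈1040/100⌉ = 11.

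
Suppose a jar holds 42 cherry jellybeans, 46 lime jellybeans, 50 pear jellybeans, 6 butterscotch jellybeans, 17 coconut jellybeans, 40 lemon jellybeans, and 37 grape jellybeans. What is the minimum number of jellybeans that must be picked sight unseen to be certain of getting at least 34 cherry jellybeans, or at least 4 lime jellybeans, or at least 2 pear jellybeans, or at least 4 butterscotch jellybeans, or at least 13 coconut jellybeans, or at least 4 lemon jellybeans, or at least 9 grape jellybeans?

The worst case stops just short of every target: 33 cherry, 3 lime, 1 pear, 3 butterscotch, 12 coconut, 3 lemon, 8 grape — 33 + 3 + 1 + 3 + 12 + 3 + 8 = 63 jellybeans.
One more jellybean must push some flavor to its target, so 63 + 1 = 64.

64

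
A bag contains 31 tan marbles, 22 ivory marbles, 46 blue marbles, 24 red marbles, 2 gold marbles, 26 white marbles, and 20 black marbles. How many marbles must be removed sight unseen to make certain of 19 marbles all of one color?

111

Treat the 7 colors as pigeonholes.
In the worst case we take at most 18 of each color, but all 2 gold (fewer than 18), giving 18 + 18 + 18 + 18 + 2 + 18 + 18 = 110.
One more marble then forces some color to 19, so 110 + 1 = 111.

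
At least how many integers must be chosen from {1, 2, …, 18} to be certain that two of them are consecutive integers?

10

Partition {1, …, 18} into 9 pairs: {1,2}, {3,4}, …, {17,18}.
Choosing 9 integers — say the 9 even numbers 2, 4, …, 18 — takes one from each pair and avoids the property.
Choosing 10 forces two into the same pair by pigeonhole, and those are consecutive. So 10.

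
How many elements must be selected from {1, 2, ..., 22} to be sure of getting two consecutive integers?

Partition {1, …, 22} into 11 pairs: {1,2}, {3,4}, …, {21,22}.
Choosing 11 integers — say the 11 even numbers 2, 4, …, 22 — takes one from each pair and avoids the property.
Choosing 12 forces two into the same pair by pigeonhole, and those are consecutive. So 12.

12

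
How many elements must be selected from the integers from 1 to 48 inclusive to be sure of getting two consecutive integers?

25

Partition {1, …, 48} into 24 pairs: {1,2}, {3,4}, …, {47,48}.
Choosing 24 integers — say the 24 even numbers 2, 4, …, 48 — takes one from each pair and avoids the property.
Choosing 25 forces two into the same pair by pigeonhole, and those are consecutive. So 25.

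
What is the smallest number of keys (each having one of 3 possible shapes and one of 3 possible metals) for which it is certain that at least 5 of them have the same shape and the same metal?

There are 3 × 3 = 9 (shape, metal) combinations acting as pigeonholes.
With 9 × 4 = 36 keys we could place exactly 4 in each, with no (shape, metal) pair reaching 5.
One more forces some (shape, metal) pair to hold 5, so 36 + 1 = 37.

37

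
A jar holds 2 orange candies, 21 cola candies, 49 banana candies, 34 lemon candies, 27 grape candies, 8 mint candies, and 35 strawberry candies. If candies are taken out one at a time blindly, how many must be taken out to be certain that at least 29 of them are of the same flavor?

In the worst case we take at most 28 of each flavor, but all 2 orange, all 21 cola, all 27 grape, and all 8 mint (fewer than 28), giving 2 + 21 + 28 + 28 + 27 + 8 + 28 = 142.
One more candy then forces some flavor to 29, so 142 + 1 = 143.

143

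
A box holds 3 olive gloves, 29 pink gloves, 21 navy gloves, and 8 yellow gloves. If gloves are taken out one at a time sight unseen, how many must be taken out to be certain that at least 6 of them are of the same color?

In the worst case we take at most 5 of each color, but all 3 olive (fewer than 5), giving 3 + 5 + 5 + 5 = 18.
One more glove then forces some color to 6, so 18 + 1 = 19.

19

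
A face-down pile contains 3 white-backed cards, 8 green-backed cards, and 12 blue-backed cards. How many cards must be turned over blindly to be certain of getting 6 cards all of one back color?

14

In the worst case we take at most 5 of each back color, but all 3 white-backed (fewer than 5), giving 3 + 5 + 5 = 13.
One more card then forces some back color to 6, so 13 + 1 = 14.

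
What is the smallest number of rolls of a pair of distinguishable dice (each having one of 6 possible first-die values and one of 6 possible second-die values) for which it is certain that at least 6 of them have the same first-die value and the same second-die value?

There are 6 × 6 = 36 (first-die value, second-die value) combinations acting as pigeonholes.
With 36 × 5 = 180 rolls of a pair of distinguishable dice we could place exactly 5 in each, with no (first-die value, second-die value) pair reaching 6.
One more forces some (first-die value, second-die value) pair to hold 6, so 180 + 1 = 181.

181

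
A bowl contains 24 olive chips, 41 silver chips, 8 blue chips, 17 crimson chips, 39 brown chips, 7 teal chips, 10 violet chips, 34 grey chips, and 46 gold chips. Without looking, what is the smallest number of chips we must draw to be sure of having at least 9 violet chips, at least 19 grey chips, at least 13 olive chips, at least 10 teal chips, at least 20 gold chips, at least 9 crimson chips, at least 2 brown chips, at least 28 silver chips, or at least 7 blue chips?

The worst case stops just short of every target: 12 olive, 27 silver, 6 blue, 8 crimson, 1 brown, all 7 teal, 8 violet, 18 grey, 19 gold — 12 + 27 + 6 + 8 + 1 + 7 + 8 + 18 + 19 = 106 chips.
One more chip must push some color to its target, so 106 + 1 = 107.

107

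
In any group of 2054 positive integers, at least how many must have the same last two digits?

21

There are 100 possible two-digit endings, which serve as the pigeonholes.
If each of the 100 possible two-digit endings held at most 20, the total would be at most 100 × 20 = 2000 < 2054, a contradiction.
So at least one holds ⌈2054/100⌉ = 21.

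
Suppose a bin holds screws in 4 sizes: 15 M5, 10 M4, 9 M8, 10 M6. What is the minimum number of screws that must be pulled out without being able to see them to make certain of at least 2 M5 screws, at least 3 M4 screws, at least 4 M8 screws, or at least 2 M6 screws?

The worst case stops just short of every target: 1 M5, 2 M4, 3 M8, 1 M6 — 1 + 2 + 3 + 1 = 7 screws.
One more screw must push some size to its target, so 7 + 1 = 8.

8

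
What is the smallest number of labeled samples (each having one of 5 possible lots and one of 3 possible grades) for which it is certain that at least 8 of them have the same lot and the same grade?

There are 5 × 3 = 15 (lot, grade) combinations acting as pigeonholes.
With 15 × 7 = 105 labeled samples we could place exactly 7 in each, with no (lot, grade) pair reaching 8.
One more forces some (lot, grade) pair to hold 8, so 105 + 1 = 106.

106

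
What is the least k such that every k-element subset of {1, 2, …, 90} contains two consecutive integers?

46

Partition {1, …, 90} into 45 pairs: {1,2}, {3,4}, …, {89,90}.
Choosing 45 integers — say the 45 even numbers 2, 4, …, 90 — takes one from each pair and avoids the property.
Choosing 46 forces two into the same pair by pigeonhole, and those are consecutive. So 46.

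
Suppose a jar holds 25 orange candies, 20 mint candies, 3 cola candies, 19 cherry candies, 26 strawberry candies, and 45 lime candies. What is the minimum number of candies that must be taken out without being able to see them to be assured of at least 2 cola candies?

137

To avoid cola candies as long as possible, exhaust the other 5 flavors first.
The worst case draws every non-cola candy first: 25 + 20 + 19 + 26 + 45 = 135.
The next 2 draws are then forced to be cola, giving 135 + 2 = 137.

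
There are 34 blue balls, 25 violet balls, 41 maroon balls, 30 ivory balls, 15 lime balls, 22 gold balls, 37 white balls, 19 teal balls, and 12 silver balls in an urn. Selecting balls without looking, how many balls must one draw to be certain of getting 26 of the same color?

194

In the worst case we take at most 25 of each color, but all 15 lime, all 22 gold, all 19 teal, and all 12 silver (fewer than 25), giving 25 + 25 + 25 + 25 + 15 + 22 + 25 + 19 + 12 = 193.
One more ball then forces some color to 26, so 193 + 1 = 194.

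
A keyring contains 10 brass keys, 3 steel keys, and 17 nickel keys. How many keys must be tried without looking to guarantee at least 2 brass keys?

The worst case draws every non-brass key first: 3 + 17 = 20.
The next 2 draws are then forced to be brass, giving 20 + 2 = 22.

22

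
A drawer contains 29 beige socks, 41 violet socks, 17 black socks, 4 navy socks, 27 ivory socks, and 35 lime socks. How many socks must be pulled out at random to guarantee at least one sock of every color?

150

The hardest color to obtain is navy: we could draw every other sock first — 153 − 4 = 149 socks — without a single navy one.
The next draw must be navy, so 149 + 1 = 150.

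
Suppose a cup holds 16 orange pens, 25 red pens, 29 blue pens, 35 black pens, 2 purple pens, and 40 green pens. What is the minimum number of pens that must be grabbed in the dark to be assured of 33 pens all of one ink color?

In the worst case we take at most 32 of each ink color, but all 16 orange, all 25 red, all 29 blue, and all 2 purple (fewer than 32), giving 16 + 25 + 29 + 32 + 2 + 32 = 136.
One more pen then forces some ink color to 33, so 136 + 1 = 137.

137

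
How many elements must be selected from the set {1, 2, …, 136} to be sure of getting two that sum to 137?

Partition {1, …, 136} into 68 pairs: {1,136}, {2,135}, …, {68,69}.
Choosing 68 integers — say the integers 1 through 68 — takes one from each pair and avoids the property.
Choosing 69 forces two into the same pair by pigeonhole, and those sum to 137. So 69.

69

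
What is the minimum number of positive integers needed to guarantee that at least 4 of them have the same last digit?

31

There are 10 possible last digits acting as pigeonholes.
With 10 × 3 = 30 positive integers we could place exactly 3 in each, with no class reaching 4.
One more forces some class to hold 4, so 30 + 1 = 31.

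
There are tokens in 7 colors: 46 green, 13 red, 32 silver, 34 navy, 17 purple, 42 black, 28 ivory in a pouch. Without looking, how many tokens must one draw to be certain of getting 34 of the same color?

190

In the worst case we take at most 33 of each color, but all 13 red, all 32 silver, all 17 purple, and all 28 ivory (fewer than 33), giving 33 + 13 + 32 + 33 + 17 + 33 + 28 = 189.
One more token then forces some color to 34, so 189 + 1 = 190.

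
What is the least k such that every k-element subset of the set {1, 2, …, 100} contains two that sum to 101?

51

Partition {1, …, 100} into 50 pairs: {1,100}, {2,99}, …, {50,51}.
Choosing 50 integers — say the integers 1 through 50 — takes one from each pair and avoids the property.
Choosing 51 forces two into the same pair by pigeonhole, and those sum to 101. So 51.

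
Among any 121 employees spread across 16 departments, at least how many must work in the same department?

8

The 121 employees fall into 16 departments.
If each of the 16 departments held at most 7, the total would be at most 16 × 7 = 112 < 121, a contradiction.
So at least one holds ⌈121/16⌉ = 8.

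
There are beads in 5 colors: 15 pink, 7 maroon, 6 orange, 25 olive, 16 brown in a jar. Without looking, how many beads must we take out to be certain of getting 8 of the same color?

35

Treat the 5 colors as pigeonholes.
In the worst case we take at most 7 of each color, but all 6 orange (fewer than 7), giving 7 + 7 + 6 + 7 + 7 = 34.
One more bead then forces some color to 8, so 34 + 1 = 35.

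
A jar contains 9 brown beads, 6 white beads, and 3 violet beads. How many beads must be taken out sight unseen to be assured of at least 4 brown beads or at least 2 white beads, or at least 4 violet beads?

The worst case stops just short of every target: 3 brown, 1 white, 3 violet — 3 + 1 + 3 = 7 beads.
One more bead must push some color to its target, so 7 + 1 = 8.

8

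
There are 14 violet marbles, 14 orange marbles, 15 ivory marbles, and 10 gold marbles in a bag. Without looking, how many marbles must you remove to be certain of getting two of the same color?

5

The worst case takes 1 marble of each color without reaching 2 of any: 4 × 1 = 4.
The next marble must bring some color to 2, so 4 + 1 = 5.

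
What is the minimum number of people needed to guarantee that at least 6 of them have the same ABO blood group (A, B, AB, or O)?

There are 4 ABO blood groups acting as pigeonholes.
With 4 × 5 = 20 people we could place exactly 5 in each, with no class reaching 6.
One more forces some class to hold 6, so 20 + 1 = 21.

21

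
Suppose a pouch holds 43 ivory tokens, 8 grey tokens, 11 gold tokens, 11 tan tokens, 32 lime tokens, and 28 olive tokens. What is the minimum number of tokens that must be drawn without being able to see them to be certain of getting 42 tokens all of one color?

132

Treat the 6 colors as pigeonholes.
In the worst case we take at most 41 of each color, but all 8 grey, all 11 gold, all 11 tan, all 32 lime, and all 28 olive (fewer than 41), giving 41 + 8 + 11 + 11 + 32 + 28 = 131.
One more token then forces some color to 42, so 131 + 1 = 132.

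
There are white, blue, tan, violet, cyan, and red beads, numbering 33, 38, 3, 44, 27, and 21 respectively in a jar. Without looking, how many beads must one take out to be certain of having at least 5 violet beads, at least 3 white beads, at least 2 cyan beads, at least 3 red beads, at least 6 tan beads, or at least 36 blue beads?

The worst case stops just short of every target: 2 white, 35 blue, all 3 tan, 4 violet, 1 cyan, 2 red — 2 + 35 + 3 + 4 + 1 + 2 = 47 beads.
One more bead must push some color to its target, so 47 + 1 = 48.

48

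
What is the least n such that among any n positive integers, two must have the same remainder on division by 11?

12

Two integers differ by a multiple of 11 exactly when they share a remainder mod 11.
There are 11 residue classes mod 11, so 11 integers can all lie in distinct classes.
One more integer must repeat a residue, giving a difference divisible by 11. So n = 11 + 1 = 12.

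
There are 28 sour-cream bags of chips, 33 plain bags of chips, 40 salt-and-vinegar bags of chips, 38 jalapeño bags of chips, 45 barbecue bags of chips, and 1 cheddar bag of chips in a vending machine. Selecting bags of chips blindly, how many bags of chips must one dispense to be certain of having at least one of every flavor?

185

The hardest flavor to obtain is cheddar: we could draw every other bag of chips first — 185 − 1 = 184 bags of chips — without a single cheddar one.
The next draw must be cheddar, so 184 + 1 = 185.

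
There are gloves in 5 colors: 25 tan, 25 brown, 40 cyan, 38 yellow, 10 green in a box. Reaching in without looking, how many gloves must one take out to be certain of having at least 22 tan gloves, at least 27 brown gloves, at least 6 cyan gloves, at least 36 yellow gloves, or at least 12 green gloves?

97

Each of the 5 colors has its own threshold; avoid all of them simultaneously.
The worst case stops just short of every target: 21 tan, all 25 brown, 5 cyan, 35 yellow, all 10 green — 21 + 25 + 5 + 35 + 10 = 96 gloves.
One more glove must push some color to its target, so 96 + 1 = 97.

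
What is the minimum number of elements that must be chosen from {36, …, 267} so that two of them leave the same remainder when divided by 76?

Use the pigeonhole principle on residue classes: group the integers by remainder mod 76; there are 76 residue classes, each nonempty in this range.
Choosing one from each class (76 integers) avoids any shared remainder.
One more choice must repeat a class, so two differ by a multiple of 76. Hence 76 + 1 = 77.

77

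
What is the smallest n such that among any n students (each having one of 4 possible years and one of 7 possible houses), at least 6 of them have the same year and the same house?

There are 4 × 7 = 28 (year, house) combinations acting as pigeonholes.
With 28 × 5 = 140 students we could place exactly 5 in each, with no (year, house) pair reaching 6.
One more forces some (year, house) pair to hold 6, so 140 + 1 = 141.

141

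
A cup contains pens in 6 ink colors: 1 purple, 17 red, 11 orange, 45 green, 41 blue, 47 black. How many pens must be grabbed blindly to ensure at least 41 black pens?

156

The worst case draws every non-black pen first: 1 + 17 + 11 + 45 + 41 = 115.
The next 41 draws are then forced to be black, giving 115 + 41 = 156.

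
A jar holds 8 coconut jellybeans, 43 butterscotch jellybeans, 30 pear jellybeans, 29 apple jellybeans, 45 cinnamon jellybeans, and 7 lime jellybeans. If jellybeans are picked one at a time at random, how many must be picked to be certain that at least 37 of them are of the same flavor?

147

Treat the 6 flavors as pigeonholes.
In the worst case we take at most 36 of each flavor, but all 8 coconut, all 30 pear, all 29 apple, and all 7 lime (fewer than 36), giving 8 + 36 + 30 + 29 + 36 + 7 = 146.
One more jellybean then forces some flavor to 37, so 146 + 1 = 147.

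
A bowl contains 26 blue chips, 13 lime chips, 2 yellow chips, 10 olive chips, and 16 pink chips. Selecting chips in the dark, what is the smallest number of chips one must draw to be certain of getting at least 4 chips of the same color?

In the worst case we take at most 3 of each color, but all 2 yellow (fewer than 3), giving 3 + 3 + 2 + 3 + 3 = 14.
One more chip then forces some color to 4, so 14 + 1 = 15.

15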